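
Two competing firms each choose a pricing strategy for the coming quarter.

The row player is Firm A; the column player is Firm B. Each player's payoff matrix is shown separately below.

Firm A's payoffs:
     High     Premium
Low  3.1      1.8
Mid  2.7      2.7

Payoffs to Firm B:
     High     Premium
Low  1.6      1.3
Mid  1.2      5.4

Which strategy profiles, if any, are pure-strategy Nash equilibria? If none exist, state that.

Firm A against High: payoffs 3.1, 2.7 → best response Low.
Firm A against Premium: payoffs 1.8, 2.7 → best response Mid.
Firm B against Low: payoffs 1.6, 1.3 → best response High.
Firm B against Mid: payoffs 1.2, 5.4 → best response Premium.
Mutual best responses: (Low, High); (Mid, Premium).

Pure-strategy Nash equilibria: (Low, High) and (Mid, Premium)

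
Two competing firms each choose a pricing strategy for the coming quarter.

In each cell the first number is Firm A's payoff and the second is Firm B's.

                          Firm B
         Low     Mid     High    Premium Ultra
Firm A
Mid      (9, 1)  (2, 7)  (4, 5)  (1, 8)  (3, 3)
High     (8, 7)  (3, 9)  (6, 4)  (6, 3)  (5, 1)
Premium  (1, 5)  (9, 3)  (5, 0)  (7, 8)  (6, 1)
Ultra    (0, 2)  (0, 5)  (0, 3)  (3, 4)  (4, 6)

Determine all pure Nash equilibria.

For each player, find the best response to each opponent profile; mutual best responses are the pure NE.
Firm A against Low: payoffs 9, 8, 1, 0 → best response Mid.
Firm A against Mid: payoffs 2, 3, 9, 0 → best response Premium.
Firm A against High: payoffs 4, 6, 5, 0 → best response High.
Firm A against Premium: payoffs 1, 6, 7, 3 → best response Premium.
Firm A against Ultra: payoffs 3, 5, 6, 4 → best response Premium.
Firm B against Mid: payoffs 1, 7, 5, 8, 3 → best response Premium.
Firm B against High: payoffs 7, 9, 4, 3, 1 → best response Mid.
Firm B against Premium: payoffs 5, 3, 0, 8, 1 → best response Premium.
Firm B against Ultra: payoffs 2, 5, 3, 4, 6 → best response Ultra.
Mutual best responses: (Premium, Premium).

The unique pure-strategy Nash equilibrium is (Premium, Premium).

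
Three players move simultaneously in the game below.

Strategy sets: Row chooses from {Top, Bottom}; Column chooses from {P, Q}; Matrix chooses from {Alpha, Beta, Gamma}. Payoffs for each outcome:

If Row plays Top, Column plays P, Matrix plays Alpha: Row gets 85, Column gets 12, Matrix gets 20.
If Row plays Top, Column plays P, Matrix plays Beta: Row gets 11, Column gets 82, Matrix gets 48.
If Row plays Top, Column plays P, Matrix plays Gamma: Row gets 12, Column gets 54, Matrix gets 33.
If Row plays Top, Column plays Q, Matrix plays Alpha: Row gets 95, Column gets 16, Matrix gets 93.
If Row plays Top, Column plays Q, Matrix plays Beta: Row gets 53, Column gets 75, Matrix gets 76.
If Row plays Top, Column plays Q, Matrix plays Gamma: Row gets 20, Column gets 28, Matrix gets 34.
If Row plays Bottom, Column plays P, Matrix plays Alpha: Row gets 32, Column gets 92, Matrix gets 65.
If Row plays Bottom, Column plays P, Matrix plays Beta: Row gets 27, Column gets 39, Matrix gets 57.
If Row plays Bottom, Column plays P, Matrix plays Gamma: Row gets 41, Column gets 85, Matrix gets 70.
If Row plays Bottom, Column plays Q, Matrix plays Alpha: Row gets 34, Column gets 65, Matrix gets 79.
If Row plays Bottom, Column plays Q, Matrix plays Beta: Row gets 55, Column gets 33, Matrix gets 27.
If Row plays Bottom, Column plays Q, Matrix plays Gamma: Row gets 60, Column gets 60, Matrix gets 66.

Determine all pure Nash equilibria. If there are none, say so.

(Top, Q, Alpha), (Bottom, P, Gamma)

Row against (P, Alpha): payoffs 85, 32 → best response Top.
Row against (P, Beta): payoffs 11, 27 → best response Bottom.
Row against (P, Gamma): payoffs 12, 41 → best response Bottom.
Row against (Q, Alpha): payoffs 95, 34 → best response Top.
Row against (Q, Beta): payoffs 53, 55 → best response Bottom.
Row against (Q, Gamma): payoffs 20, 60 → best response Bottom.
Column against (Top, Alpha): payoffs 12, 16 → best response Q.
Column against (Top, Beta): payoffs 82, 75 → best response P.
Column against (Top, Gamma): payoffs 54, 28 → best response P.
Column against (Bottom, Alpha): payoffs 92, 65 → best response P.
Column against (Bottom, Beta): payoffs 39, 33 → best response P.
Column against (Bottom, Gamma): payoffs 85, 60 → best response P.
Matrix against (Top, P): payoffs 20, 48, 33 → best response Beta.
Matrix against (Top, Q): payoffs 93, 76, 34 → best response Alpha.
Matrix against (Bottom, P): payoffs 65, 57, 70 → best response Gamma.
Matrix against (Bottom, Q): payoffs 79, 27, 66 → best response Alpha.
Mutual best responses: (Top, Q, Alpha); (Bottom, P, Gamma).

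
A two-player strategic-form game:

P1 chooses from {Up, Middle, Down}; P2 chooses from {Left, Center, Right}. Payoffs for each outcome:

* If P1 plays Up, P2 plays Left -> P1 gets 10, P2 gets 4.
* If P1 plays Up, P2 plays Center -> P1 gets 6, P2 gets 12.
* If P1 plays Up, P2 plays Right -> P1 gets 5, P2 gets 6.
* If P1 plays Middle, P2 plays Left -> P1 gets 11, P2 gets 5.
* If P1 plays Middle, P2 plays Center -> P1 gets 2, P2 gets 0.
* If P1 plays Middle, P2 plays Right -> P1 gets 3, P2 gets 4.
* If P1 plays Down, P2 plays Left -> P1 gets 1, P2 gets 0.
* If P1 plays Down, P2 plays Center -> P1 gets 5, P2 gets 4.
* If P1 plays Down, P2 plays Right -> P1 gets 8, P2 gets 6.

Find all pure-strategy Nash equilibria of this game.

For each player, find the best response to each opponent profile; mutual best responses are the pure NE.
P1 against Left: payoffs 10, 11, 1 → best response Middle.
P1 against Center: payoffs 6, 2, 5 → best response Up.
P1 against Right: payoffs 5, 3, 8 → best response Down.
P2 against Up: payoffs 4, 12, 6 → best response Center.
P2 against Middle: payoffs 5, 0, 4 → best response Left.
P2 against Down: payoffs 0, 4, 6 → best response Right.
Mutual best responses: (Up, Center); (Middle, Left); (Down, Right).

The pure Nash equilibria are (Up, Center) and (Middle, Left) and (Down, Right).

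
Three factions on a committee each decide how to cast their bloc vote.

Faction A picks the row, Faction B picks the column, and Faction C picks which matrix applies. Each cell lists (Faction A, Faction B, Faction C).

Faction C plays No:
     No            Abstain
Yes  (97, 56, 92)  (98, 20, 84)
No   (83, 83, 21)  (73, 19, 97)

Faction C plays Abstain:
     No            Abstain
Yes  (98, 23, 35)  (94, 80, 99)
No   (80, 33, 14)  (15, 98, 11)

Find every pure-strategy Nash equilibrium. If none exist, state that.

Faction A against (No, No): payoffs 97, 83 → best response Yes.
Faction A against (No, Abstain): payoffs 98, 80 → best response Yes.
Faction A against (Abstain, No): payoffs 98, 73 → best response Yes.
Faction A against (Abstain, Abstain): payoffs 94, 15 → best response Yes.
Faction B against (Yes, No): payoffs 56, 20 → best response No.
Faction B against (Yes, Abstain): payoffs 23, 80 → best response Abstain.
Faction B against (No, No): payoffs 83, 19 → best response No.
Faction B against (No, Abstain): payoffs 33, 98 → best response Abstain.
Faction C against (Yes, No): payoffs 92, 35 → best response No.
Faction C against (Yes, Abstain): payoffs 84, 99 → best response Abstain.
Faction C against (No, No): payoffs 21, 14 → best response No.
Faction C against (No, Abstain): payoffs 97, 11 → best response No.
Mutual best responses: (Yes, No, No); (Yes, Abstain, Abstain).

(Yes, No, No) and (Yes, Abstain, Abstain)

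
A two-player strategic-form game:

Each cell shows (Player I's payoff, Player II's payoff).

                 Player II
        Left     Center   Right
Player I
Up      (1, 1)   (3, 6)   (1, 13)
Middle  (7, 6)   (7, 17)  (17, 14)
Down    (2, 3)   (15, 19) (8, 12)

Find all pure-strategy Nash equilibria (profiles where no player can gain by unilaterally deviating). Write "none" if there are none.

For each player, find the best response to each opponent profile; mutual best responses are the pure NE.
Player I against Left: payoffs 1, 7, 2 → best response Middle.
Player I against Center: payoffs 3, 7, 15 → best response Down.
Player I against Right: payoffs 1, 17, 8 → best response Middle.
Player II against Up: payoffs 1, 6, 13 → best response Right.
Player II against Middle: payoffs 6, 17, 14 → best response Center.
Player II against Down: payoffs 3, 19, 12 → best response Center.
Mutual best responses: (Down, Center).

The unique pure-strategy Nash equilibrium is (Down, Center).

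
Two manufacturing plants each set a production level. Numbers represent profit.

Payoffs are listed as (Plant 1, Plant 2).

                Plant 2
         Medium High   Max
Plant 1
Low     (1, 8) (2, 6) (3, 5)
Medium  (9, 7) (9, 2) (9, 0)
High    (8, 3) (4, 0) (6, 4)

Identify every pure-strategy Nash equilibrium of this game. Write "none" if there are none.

Plant 1 against Medium: payoffs 1, 9, 8 → best response Medium.
Plant 1 against High: payoffs 2, 9, 4 → best response Medium.
Plant 1 against Max: payoffs 3, 9, 6 → best response Medium.
Plant 2 against Low: payoffs 8, 6, 5 → best response Medium.
Plant 2 against Medium: payoffs 7, 2, 0 → best response Medium.
Plant 2 against High: payoffs 3, 0, 4 → best response Max.
Mutual best responses: (Medium, Medium).

Pure NE: (Medium, Medium)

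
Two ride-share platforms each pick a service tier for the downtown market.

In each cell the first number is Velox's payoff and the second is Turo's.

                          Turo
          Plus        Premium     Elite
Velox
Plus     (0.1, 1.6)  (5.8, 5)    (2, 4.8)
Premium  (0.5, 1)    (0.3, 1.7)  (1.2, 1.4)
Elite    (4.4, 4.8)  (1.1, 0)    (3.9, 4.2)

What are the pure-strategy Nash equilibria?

Pure-strategy Nash equilibria: (Plus, Premium), (Elite, Plus)

(Plus, Plus): Velox can switch to Premium (0.1 → 0.5). Not NE.
(Plus, Premium): Velox gets 5.8, best alternative 1.1; Turo gets 5, best alternative 4.8. No profitable deviation — NE.
(Plus, Elite): Velox can switch to Elite (2 → 3.9). Not NE.
(Premium, Plus): Velox can switch to Elite (0.5 → 4.4). Not NE.
(Premium, Premium): Velox can switch to Plus (0.3 → 5.8). Not NE.
(Premium, Elite): Velox can switch to Plus (1.2 → 2). Not NE.
(Elite, Plus): Velox gets 4.4, best alternative 0.5; Turo gets 4.8, best alternative 4.2. No profitable deviation — NE.
(Elite, Premium): Velox can switch to Plus (1.1 → 5.8). Not NE.
(Elite, Elite): Turo can switch to Plus (4.2 → 4.8). Not NE.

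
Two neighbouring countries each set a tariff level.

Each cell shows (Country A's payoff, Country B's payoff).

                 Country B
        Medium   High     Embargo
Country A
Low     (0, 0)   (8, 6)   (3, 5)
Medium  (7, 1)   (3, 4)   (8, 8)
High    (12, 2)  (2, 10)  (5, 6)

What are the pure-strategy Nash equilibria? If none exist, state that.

Check each profile: it is a Nash equilibrium iff no player can strictly gain by switching unilaterally.
(Low, Medium): Country A can switch to Medium (0 → 7). Not NE.
(Low, High): Country A gets 8, best alternative 3; Country B gets 6, best alternative 5. No profitable deviation — NE.
(Low, Embargo): Country A can switch to Medium (3 → 8). Not NE.
(Medium, Medium): Country A can switch to High (7 → 12). Not NE.
(Medium, High): Country A can switch to Low (3 → 8). Not NE.
(Medium, Embargo): Country A gets 8, best alternative 5; Country B gets 8, best alternative 4. No profitable deviation — NE.
(High, Medium): Country B can switch to High (2 → 10). Not NE.
(High, High): Country A can switch to Low (2 → 8). Not NE.
(High, Embargo): Country A can switch to Medium (5 → 8). Not NE.

The pure Nash equilibria are (Low, High), (Medium, Embargo).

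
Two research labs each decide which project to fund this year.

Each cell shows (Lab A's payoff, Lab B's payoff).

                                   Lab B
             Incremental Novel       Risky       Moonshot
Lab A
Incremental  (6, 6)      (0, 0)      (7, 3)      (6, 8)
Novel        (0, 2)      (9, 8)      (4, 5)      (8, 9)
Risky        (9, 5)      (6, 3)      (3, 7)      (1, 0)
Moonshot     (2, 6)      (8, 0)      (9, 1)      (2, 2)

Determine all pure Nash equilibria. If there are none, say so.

(Incremental, Incremental): Lab A can switch to Risky (6 → 9). Not NE.
(Incremental, Novel): Lab A can switch to Novel (0 → 9). Not NE.
(Incremental, Risky): Lab A can switch to Moonshot (7 → 9). Not NE.
(Incremental, Moonshot): Lab A can switch to Novel (6 → 8). Not NE.
(Novel, Incremental): Lab A can switch to Incremental (0 → 6). Not NE.
(Novel, Novel): Lab B can switch to Moonshot (8 → 9). Not NE.
(Novel, Risky): Lab A can switch to Incremental (4 → 7). Not NE.
(Novel, Moonshot): Lab A gets 8, best alternative 6; Lab B gets 9, best alternative 8. No profitable deviation — NE.
(Risky, Incremental): Lab B can switch to Risky (5 → 7). Not NE.
(Risky, Novel): Lab A can switch to Novel (6 → 9). Not NE.
(Risky, Risky): Lab A can switch to Incremental (3 → 7). Not NE.
(Risky, Moonshot): Lab A can switch to Incremental (1 → 6). Not NE.
(Moonshot, Incremental): Lab A can switch to Incremental (2 → 6). Not NE.
(The remaining 3 profiles each have a profitable deviation by the same check.)

(Novel, Moonshot)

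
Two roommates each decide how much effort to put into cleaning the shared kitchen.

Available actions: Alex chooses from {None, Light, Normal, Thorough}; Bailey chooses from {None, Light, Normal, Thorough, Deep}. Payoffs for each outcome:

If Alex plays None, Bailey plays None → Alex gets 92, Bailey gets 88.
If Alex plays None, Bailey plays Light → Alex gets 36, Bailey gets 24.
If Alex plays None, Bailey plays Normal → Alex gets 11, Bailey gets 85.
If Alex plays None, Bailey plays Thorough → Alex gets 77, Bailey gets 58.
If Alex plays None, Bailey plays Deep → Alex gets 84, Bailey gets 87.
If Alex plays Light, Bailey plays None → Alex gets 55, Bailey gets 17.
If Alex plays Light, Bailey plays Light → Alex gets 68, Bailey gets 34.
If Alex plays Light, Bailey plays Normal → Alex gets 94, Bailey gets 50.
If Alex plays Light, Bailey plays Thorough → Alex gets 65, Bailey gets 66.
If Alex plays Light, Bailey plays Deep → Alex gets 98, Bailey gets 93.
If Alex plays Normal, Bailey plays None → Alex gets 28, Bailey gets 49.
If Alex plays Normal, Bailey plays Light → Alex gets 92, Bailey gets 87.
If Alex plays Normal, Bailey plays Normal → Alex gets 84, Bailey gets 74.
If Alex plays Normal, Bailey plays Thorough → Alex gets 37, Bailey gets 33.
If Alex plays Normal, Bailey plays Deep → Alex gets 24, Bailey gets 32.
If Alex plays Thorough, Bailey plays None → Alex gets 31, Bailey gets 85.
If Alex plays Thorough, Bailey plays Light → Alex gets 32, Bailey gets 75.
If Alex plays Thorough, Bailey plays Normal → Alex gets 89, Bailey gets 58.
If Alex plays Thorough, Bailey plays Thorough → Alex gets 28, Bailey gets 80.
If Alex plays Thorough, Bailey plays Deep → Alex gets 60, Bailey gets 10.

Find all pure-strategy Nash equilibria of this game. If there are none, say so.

Alex against None: payoffs 92, 55, 28, 31 → best response None.
Alex against Light: payoffs 36, 68, 92, 32 → best response Normal.
Alex against Normal: payoffs 11, 94, 84, 89 → best response Light.
Alex against Thorough: payoffs 77, 65, 37, 28 → best response None.
Alex against Deep: payoffs 84, 98, 24, 60 → best response Light.
Bailey against None: payoffs 88, 24, 85, 58, 87 → best response None.
Bailey against Light: payoffs 17, 34, 50, 66, 93 → best response Deep.
Bailey against Normal: payoffs 49, 87, 74, 33, 32 → best response Light.
Bailey against Thorough: payoffs 85, 75, 58, 80, 10 → best response None.
Mutual best responses: (None, None); (Light, Deep); (Normal, Light).

The pure Nash equilibria are (None, None) and (Light, Deep) and (Normal, Light).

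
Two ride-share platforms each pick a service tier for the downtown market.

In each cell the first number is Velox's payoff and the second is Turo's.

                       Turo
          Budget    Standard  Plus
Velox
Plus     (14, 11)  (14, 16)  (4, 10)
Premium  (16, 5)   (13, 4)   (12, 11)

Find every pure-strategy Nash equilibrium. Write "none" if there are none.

The pure Nash equilibria are (Plus, Standard) and (Premium, Plus).

For each player, find the best response to each opponent profile; mutual best responses are the pure NE.
Velox against Budget: payoffs 14, 16 → best response Premium.
Velox against Standard: payoffs 14, 13 → best response Plus.
Velox against Plus: payoffs 4, 12 → best response Premium.
Turo against Plus: payoffs 11, 16, 10 → best response Standard.
Turo against Premium: payoffs 5, 4, 11 → best response Plus.
Mutual best responses: (Plus, Standard); (Premium, Plus).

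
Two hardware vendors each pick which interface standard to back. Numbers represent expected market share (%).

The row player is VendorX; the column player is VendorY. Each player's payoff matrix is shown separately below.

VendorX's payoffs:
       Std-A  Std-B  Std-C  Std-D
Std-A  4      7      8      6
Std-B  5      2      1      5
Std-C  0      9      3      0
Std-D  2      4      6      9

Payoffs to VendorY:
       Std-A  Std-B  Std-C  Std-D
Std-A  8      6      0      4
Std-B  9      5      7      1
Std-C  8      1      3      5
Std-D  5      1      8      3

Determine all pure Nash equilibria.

Check each profile: it is a Nash equilibrium iff no player can strictly gain by switching unilaterally.
(Std-A, Std-A): VendorX can switch to Std-B (4 → 5). Not NE.
(Std-A, Std-B): VendorX can switch to Std-C (7 → 9). Not NE.
(Std-A, Std-C): VendorY can switch to Std-A (0 → 8). Not NE.
(Std-A, Std-D): VendorX can switch to Std-D (6 → 9). Not NE.
(Std-B, Std-A): VendorX gets 5, best alternative 4; VendorY gets 9, best alternative 7. No profitable deviation — NE.
(Std-B, Std-B): VendorX can switch to Std-A (2 → 7). Not NE.
(Std-B, Std-C): VendorX can switch to Std-A (1 → 8). Not NE.
(Std-B, Std-D): VendorX can switch to Std-A (5 → 6). Not NE.
(Std-C, Std-A): VendorX can switch to Std-A (0 → 4). Not NE.
(Std-C, Std-B): VendorY can switch to Std-A (1 → 8). Not NE.
(Std-C, Std-C): VendorX can switch to Std-A (3 → 8). Not NE.
(The remaining 5 profiles each have a profitable deviation by the same check.)

(Std-B, Std-A)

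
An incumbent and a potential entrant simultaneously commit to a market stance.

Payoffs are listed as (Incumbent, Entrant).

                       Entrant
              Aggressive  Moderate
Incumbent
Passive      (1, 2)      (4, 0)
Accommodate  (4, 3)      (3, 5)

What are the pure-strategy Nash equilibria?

(Passive, Aggressive): Incumbent can switch to Accommodate (1 → 4). Not NE.
(Passive, Moderate): Entrant can switch to Aggressive (0 → 2). Not NE.
(Accommodate, Aggressive): Entrant can switch to Moderate (3 → 5). Not NE.
(Accommodate, Moderate): Incumbent can switch to Passive (3 → 4). Not NE.

No pure-strategy Nash equilibrium.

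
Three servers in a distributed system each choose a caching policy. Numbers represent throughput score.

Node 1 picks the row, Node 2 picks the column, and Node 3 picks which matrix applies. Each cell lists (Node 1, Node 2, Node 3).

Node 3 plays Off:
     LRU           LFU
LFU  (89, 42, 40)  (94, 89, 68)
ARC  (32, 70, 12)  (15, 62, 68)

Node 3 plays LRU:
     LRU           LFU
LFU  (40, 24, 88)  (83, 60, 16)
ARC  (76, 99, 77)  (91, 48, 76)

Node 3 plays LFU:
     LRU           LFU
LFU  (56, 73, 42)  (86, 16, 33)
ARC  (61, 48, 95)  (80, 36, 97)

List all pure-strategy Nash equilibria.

Node 1 against (LRU, Off): payoffs 89, 32 → best response LFU.
Node 1 against (LRU, LRU): payoffs 40, 76 → best response ARC.
Node 1 against (LRU, LFU): payoffs 56, 61 → best response ARC.
Node 1 against (LFU, Off): payoffs 94, 15 → best response LFU.
Node 1 against (LFU, LRU): payoffs 83, 91 → best response ARC.
Node 1 against (LFU, LFU): payoffs 86, 80 → best response LFU.
Node 2 against (LFU, Off): payoffs 42, 89 → best response LFU.
Node 2 against (LFU, LRU): payoffs 24, 60 → best response LFU.
Node 2 against (LFU, LFU): payoffs 73, 16 → best response LRU.
Node 2 against (ARC, Off): payoffs 70, 62 → best response LRU.
Node 2 against (ARC, LRU): payoffs 99, 48 → best response LRU.
Node 2 against (ARC, LFU): payoffs 48, 36 → best response LRU.
Node 3 against (LFU, LRU): payoffs 40, 88, 42 → best response LRU.
Node 3 against (LFU, LFU): payoffs 68, 16, 33 → best response Off.
Node 3 against (ARC, LRU): payoffs 12, 77, 95 → best response LFU.
Node 3 against (ARC, LFU): payoffs 68, 76, 97 → best response LFU.
Mutual best responses: (LFU, LFU, Off); (ARC, LRU, LFU).

The pure Nash equilibria are (LFU, LFU, Off) and (ARC, LRU, LFU).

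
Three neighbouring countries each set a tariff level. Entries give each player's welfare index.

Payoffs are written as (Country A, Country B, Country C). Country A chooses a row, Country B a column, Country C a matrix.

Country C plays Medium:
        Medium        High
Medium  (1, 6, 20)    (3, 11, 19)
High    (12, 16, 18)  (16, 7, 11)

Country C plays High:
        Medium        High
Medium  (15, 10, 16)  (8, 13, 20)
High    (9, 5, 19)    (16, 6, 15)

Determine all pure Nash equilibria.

(Medium, Medium, Medium): Country A can switch to High (1 → 12). Not NE.
(Medium, Medium, High): Country B can switch to High (10 → 13). Not NE.
(Medium, High, Medium): Country A can switch to High (3 → 16). Not NE.
(Medium, High, High): Country A can switch to High (8 → 16). Not NE.
(High, Medium, Medium): Country C can switch to High (18 → 19). Not NE.
(High, Medium, High): Country A can switch to Medium (9 → 15). Not NE.
(High, High, Medium): Country B can switch to Medium (7 → 16). Not NE.
(High, High, High): Country A gets 16, best alternative 8; Country B gets 6, best alternative 5; Country C gets 15, best alternative 11. No profitable deviation — NE.

The unique pure-strategy Nash equilibrium is (High, High, High).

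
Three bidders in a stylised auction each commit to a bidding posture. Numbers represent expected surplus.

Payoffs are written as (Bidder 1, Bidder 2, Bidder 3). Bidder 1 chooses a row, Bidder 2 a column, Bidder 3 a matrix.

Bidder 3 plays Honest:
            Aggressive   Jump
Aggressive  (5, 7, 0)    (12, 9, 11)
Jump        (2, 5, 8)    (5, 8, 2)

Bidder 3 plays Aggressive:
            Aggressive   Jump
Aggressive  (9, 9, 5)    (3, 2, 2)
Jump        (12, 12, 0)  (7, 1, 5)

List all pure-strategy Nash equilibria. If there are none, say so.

Bidder 1 against (Aggressive, Honest): payoffs 5, 2 → best response Aggressive.
Bidder 1 against (Aggressive, Aggressive): payoffs 9, 12 → best response Jump.
Bidder 1 against (Jump, Honest): payoffs 12, 5 → best response Aggressive.
Bidder 1 against (Jump, Aggressive): payoffs 3, 7 → best response Jump.
Bidder 2 against (Aggressive, Honest): payoffs 7, 9 → best response Jump.
Bidder 2 against (Aggressive, Aggressive): payoffs 9, 2 → best response Aggressive.
Bidder 2 against (Jump, Honest): payoffs 5, 8 → best response Jump.
Bidder 2 against (Jump, Aggressive): payoffs 12, 1 → best response Aggressive.
Bidder 3 against (Aggressive, Aggressive): payoffs 0, 5 → best response Aggressive.
Bidder 3 against (Aggressive, Jump): payoffs 11, 2 → best response Honest.
Bidder 3 against (Jump, Aggressive): payoffs 8, 0 → best response Honest.
Bidder 3 against (Jump, Jump): payoffs 2, 5 → best response Aggressive.
Mutual best responses: (Aggressive, Jump, Honest).

Pure NE: (Aggressive, Jump, Honest)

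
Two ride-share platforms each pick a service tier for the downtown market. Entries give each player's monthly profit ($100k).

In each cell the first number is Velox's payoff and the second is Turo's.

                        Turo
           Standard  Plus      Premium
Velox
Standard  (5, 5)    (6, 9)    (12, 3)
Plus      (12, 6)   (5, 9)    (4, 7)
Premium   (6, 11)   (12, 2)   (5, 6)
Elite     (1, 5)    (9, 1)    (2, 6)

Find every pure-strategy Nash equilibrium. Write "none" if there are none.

No pure-strategy Nash equilibrium.

(Standard, Standard): Velox can switch to Plus (5 → 12). Not NE.
(Standard, Plus): Velox can switch to Premium (6 → 12). Not NE.
(Standard, Premium): Turo can switch to Standard (3 → 5). Not NE.
(Plus, Standard): Turo can switch to Plus (6 → 9). Not NE.
(Plus, Plus): Velox can switch to Standard (5 → 6). Not NE.
(Plus, Premium): Velox can switch to Standard (4 → 12). Not NE.
(Premium, Standard): Velox can switch to Plus (6 → 12). Not NE.
(Premium, Plus): Turo can switch to Standard (2 → 11). Not NE.
(Premium, Premium): Velox can switch to Standard (5 → 12). Not NE.
(Elite, Standard): Velox can switch to Standard (1 → 5). Not NE.
(The remaining 2 profiles each have a profitable deviation by the same check.)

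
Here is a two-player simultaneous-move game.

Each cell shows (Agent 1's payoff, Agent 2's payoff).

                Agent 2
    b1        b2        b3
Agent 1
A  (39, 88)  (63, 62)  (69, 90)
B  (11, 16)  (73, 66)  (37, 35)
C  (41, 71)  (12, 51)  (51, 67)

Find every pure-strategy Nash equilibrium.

(A, b1): Agent 1 can switch to C (39 → 41). Not NE.
(A, b2): Agent 1 can switch to B (63 → 73). Not NE.
(A, b3): Agent 1 gets 69, best alternative 51; Agent 2 gets 90, best alternative 88. No profitable deviation — NE.
(B, b1): Agent 1 can switch to A (11 → 39). Not NE.
(B, b2): Agent 1 gets 73, best alternative 63; Agent 2 gets 66, best alternative 35. No profitable deviation — NE.
(B, b3): Agent 1 can switch to A (37 → 69). Not NE.
(C, b1): Agent 1 gets 41, best alternative 39; Agent 2 gets 71, best alternative 67. No profitable deviation — NE.
(C, b2): Agent 1 can switch to A (12 → 63). Not NE.
(C, b3): Agent 1 can switch to A (51 → 69). Not NE.

(A, b3) and (B, b2) and (C, b1)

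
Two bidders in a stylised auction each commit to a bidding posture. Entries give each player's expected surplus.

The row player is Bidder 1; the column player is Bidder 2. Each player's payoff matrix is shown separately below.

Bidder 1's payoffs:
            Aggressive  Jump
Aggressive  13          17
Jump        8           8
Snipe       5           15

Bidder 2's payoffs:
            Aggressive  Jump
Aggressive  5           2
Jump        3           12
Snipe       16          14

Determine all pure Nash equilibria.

The unique pure-strategy Nash equilibrium is (Aggressive, Aggressive).

Bidder 1 against Aggressive: payoffs 13, 8, 5 → best response Aggressive.
Bidder 1 against Jump: payoffs 17, 8, 15 → best response Aggressive.
Bidder 2 against Aggressive: payoffs 5, 2 → best response Aggressive.
Bidder 2 against Jump: payoffs 3, 12 → best response Jump.
Bidder 2 against Snipe: payoffs 16, 14 → best response Aggressive.
Mutual best responses: (Aggressive, Aggressive).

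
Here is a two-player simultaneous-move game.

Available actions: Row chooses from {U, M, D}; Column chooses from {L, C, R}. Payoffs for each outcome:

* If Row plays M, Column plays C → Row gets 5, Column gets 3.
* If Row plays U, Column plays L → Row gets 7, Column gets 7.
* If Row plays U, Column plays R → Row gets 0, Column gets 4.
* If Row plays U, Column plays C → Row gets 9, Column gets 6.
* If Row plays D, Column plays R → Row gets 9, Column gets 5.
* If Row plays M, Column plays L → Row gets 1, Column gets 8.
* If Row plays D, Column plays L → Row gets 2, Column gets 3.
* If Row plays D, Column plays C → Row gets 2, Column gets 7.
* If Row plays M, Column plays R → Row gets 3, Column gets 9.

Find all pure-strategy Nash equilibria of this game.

(U, L)

(U, L): Row gets 7, best alternative 2; Column gets 7, best alternative 6. No profitable deviation — NE.
(U, C): Column can switch to L (6 → 7). Not NE.
(U, R): Row can switch to M (0 → 3). Not NE.
(M, L): Row can switch to U (1 → 7). Not NE.
(M, C): Row can switch to U (5 → 9). Not NE.
(M, R): Row can switch to D (3 → 9). Not NE.
(D, L): Row can switch to U (2 → 7). Not NE.
(D, C): Row can switch to U (2 → 9). Not NE.
(D, R): Column can switch to C (5 → 7). Not NE.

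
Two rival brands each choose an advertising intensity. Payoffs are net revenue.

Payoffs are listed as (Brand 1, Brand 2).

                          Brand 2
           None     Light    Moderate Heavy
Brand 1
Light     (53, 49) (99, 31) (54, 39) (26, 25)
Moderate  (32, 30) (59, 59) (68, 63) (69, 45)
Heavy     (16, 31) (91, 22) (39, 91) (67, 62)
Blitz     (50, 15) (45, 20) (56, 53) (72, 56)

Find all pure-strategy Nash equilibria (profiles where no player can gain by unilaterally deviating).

Brand 1 against None: payoffs 53, 32, 16, 50 → best response Light.
Brand 1 against Light: payoffs 99, 59, 91, 45 → best response Light.
Brand 1 against Moderate: payoffs 54, 68, 39, 56 → best response Moderate.
Brand 1 against Heavy: payoffs 26, 69, 67, 72 → best response Blitz.
Brand 2 against Light: payoffs 49, 31, 39, 25 → best response None.
Brand 2 against Moderate: payoffs 30, 59, 63, 45 → best response Moderate.
Brand 2 against Heavy: payoffs 31, 22, 91, 62 → best response Moderate.
Brand 2 against Blitz: payoffs 15, 20, 53, 56 → best response Heavy.
Mutual best responses: (Light, None); (Moderate, Moderate); (Blitz, Heavy).

(Light, None) and (Moderate, Moderate) and (Blitz, Heavy)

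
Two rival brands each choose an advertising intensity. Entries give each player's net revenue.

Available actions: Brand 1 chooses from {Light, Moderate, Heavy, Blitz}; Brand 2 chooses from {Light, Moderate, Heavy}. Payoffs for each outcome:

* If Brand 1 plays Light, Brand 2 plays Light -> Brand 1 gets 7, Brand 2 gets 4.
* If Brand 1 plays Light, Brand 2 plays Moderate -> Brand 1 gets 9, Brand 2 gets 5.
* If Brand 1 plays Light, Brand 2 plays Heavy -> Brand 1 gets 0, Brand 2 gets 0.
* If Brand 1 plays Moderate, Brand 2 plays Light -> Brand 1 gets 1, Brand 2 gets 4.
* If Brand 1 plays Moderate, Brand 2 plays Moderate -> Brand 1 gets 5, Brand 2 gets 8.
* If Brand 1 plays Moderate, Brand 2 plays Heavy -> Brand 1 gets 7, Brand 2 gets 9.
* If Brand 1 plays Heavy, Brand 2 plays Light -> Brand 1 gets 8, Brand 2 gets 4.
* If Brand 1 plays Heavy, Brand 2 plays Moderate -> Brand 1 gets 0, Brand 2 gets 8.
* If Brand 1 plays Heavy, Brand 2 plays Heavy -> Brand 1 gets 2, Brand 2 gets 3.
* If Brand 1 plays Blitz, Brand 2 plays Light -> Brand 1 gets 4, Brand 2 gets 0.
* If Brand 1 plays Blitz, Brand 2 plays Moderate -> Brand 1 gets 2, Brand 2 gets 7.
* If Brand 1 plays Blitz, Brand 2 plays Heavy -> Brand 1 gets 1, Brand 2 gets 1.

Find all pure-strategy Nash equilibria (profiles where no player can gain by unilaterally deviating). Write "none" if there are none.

Check each profile: it is a Nash equilibrium iff no player can strictly gain by switching unilaterally.
(Light, Light): Brand 1 can switch to Heavy (7 → 8). Not NE.
(Light, Moderate): Brand 1 gets 9, best alternative 5; Brand 2 gets 5, best alternative 4. No profitable deviation — NE.
(Light, Heavy): Brand 1 can switch to Moderate (0 → 7). Not NE.
(Moderate, Light): Brand 1 can switch to Light (1 → 7). Not NE.
(Moderate, Moderate): Brand 1 can switch to Light (5 → 9). Not NE.
(Moderate, Heavy): Brand 1 gets 7, best alternative 2; Brand 2 gets 9, best alternative 8. No profitable deviation — NE.
(Heavy, Light): Brand 2 can switch to Moderate (4 → 8). Not NE.
(Heavy, Moderate): Brand 1 can switch to Light (0 → 9). Not NE.
(Heavy, Heavy): Brand 1 can switch to Moderate (2 → 7). Not NE.
(Blitz, Light): Brand 1 can switch to Light (4 → 7). Not NE.
(Blitz, Moderate): Brand 1 can switch to Light (2 → 9). Not NE.
(Blitz, Heavy): Brand 1 can switch to Moderate (1 → 7). Not NE.

(Light, Moderate); (Moderate, Heavy)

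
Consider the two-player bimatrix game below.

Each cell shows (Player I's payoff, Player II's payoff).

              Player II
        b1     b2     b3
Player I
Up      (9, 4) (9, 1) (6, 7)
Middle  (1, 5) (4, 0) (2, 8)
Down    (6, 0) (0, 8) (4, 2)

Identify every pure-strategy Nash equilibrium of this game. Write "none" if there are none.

Player I against b1: payoffs 9, 1, 6 → best response Up.
Player I against b2: payoffs 9, 4, 0 → best response Up.
Player I against b3: payoffs 6, 2, 4 → best response Up.
Player II against Up: payoffs 4, 1, 7 → best response b3.
Player II against Middle: payoffs 5, 0, 8 → best response b3.
Player II against Down: payoffs 0, 8, 2 → best response b2.
Mutual best responses: (Up, b3).

Pure NE: (Up, b3)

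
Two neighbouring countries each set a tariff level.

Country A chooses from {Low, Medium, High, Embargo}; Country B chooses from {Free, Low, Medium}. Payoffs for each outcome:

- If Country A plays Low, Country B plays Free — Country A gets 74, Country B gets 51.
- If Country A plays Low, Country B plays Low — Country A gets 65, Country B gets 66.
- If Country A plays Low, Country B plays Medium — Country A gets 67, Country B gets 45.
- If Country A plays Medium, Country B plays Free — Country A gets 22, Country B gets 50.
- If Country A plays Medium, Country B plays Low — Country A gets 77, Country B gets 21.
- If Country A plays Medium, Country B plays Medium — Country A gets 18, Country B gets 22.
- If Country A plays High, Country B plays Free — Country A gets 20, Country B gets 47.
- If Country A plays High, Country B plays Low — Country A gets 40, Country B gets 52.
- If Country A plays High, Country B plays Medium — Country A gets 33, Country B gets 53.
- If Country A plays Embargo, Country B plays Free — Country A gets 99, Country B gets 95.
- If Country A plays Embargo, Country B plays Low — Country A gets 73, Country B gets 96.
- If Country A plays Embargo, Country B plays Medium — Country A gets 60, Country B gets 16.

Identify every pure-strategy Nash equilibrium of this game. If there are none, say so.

This game has no pure Nash equilibrium.

(Low, Free): Country A can switch to Embargo (74 → 99). Not NE.
(Low, Low): Country A can switch to Medium (65 → 77). Not NE.
(Low, Medium): Country B can switch to Free (45 → 51). Not NE.
(Medium, Free): Country A can switch to Low (22 → 74). Not NE.
(Medium, Low): Country B can switch to Free (21 → 50). Not NE.
(Medium, Medium): Country A can switch to Low (18 → 67). Not NE.
(High, Free): Country A can switch to Low (20 → 74). Not NE.
(High, Low): Country A can switch to Low (40 → 65). Not NE.
(High, Medium): Country A can switch to Low (33 → 67). Not NE.
(Embargo, Free): Country B can switch to Low (95 → 96). Not NE.
(Embargo, Low): Country A can switch to Medium (73 → 77). Not NE.
(Embargo, Medium): Country A can switch to Low (60 → 67). Not NE.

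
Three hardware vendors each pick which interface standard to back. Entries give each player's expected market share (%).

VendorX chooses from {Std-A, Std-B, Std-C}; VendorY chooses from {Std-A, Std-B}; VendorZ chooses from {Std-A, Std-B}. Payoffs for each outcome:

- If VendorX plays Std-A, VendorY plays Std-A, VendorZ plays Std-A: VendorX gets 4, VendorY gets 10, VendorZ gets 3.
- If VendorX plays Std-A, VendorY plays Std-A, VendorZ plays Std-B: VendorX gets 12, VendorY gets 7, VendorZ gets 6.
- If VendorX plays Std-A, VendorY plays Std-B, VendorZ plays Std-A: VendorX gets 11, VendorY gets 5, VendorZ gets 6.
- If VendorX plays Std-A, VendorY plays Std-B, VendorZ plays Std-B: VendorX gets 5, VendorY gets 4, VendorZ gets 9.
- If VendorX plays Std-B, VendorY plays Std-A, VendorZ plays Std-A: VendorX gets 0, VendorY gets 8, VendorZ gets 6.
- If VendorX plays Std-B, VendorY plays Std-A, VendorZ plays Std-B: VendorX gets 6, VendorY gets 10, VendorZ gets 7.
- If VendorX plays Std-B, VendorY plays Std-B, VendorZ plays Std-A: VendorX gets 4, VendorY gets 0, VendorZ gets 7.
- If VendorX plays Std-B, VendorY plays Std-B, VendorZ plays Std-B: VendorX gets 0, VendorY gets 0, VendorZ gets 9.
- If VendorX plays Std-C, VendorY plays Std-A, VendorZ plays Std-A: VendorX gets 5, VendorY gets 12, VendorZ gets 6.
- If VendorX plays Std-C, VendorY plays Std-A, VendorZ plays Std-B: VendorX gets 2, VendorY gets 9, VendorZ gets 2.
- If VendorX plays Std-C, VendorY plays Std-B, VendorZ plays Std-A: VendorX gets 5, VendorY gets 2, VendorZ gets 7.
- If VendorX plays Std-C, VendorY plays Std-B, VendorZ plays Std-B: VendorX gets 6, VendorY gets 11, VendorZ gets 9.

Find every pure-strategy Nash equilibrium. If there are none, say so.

Pure-strategy Nash equilibria: (Std-A, Std-A, Std-B), (Std-C, Std-A, Std-A), (Std-C, Std-B, Std-B)

(Std-A, Std-A, Std-A): VendorX can switch to Std-C (4 → 5). Not NE.
(Std-A, Std-A, Std-B): VendorX gets 12, best alternative 6; VendorY gets 7, best alternative 4; VendorZ gets 6, best alternative 3. No profitable deviation — NE.
(Std-A, Std-B, Std-A): VendorY can switch to Std-A (5 → 10). Not NE.
(Std-A, Std-B, Std-B): VendorX can switch to Std-C (5 → 6). Not NE.
(Std-B, Std-A, Std-A): VendorX can switch to Std-A (0 → 4). Not NE.
(Std-B, Std-A, Std-B): VendorX can switch to Std-A (6 → 12). Not NE.
(Std-B, Std-B, Std-A): VendorX can switch to Std-A (4 → 11). Not NE.
(Std-B, Std-B, Std-B): VendorX can switch to Std-A (0 → 5). Not NE.
(Std-C, Std-A, Std-A): VendorX gets 5, best alternative 4; VendorY gets 12, best alternative 2; VendorZ gets 6, best alternative 2. No profitable deviation — NE.
(Std-C, Std-A, Std-B): VendorX can switch to Std-A (2 → 12). Not NE.
(Std-C, Std-B, Std-A): VendorX can switch to Std-A (5 → 11). Not NE.
(Std-C, Std-B, Std-B): VendorX gets 6, best alternative 5; VendorY gets 11, best alternative 9; VendorZ gets 9, best alternative 7. No profitable deviation — NE.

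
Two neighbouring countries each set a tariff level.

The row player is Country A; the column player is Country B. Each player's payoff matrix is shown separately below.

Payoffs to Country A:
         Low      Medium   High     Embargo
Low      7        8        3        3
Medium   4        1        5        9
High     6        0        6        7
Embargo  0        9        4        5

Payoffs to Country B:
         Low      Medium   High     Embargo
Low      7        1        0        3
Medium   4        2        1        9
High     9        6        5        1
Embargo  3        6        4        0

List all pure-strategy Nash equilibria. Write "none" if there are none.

(Low, Low), (Medium, Embargo), (Embargo, Medium)

Mark each player's best response to every combination of opponents' strategies; a profile where every player is best-responding is a pure Nash equilibrium.
Country A against Low: payoffs 7, 4, 6, 0 → best response Low.
Country A against Medium: payoffs 8, 1, 0, 9 → best response Embargo.
Country A against High: payoffs 3, 5, 6, 4 → best response High.
Country A against Embargo: payoffs 3, 9, 7, 5 → best response Medium.
Country B against Low: payoffs 7, 1, 0, 3 → best response Low.
Country B against Medium: payoffs 4, 2, 1, 9 → best response Embargo.
Country B against High: payoffs 9, 6, 5, 1 → best response Low.
Country B against Embargo: payoffs 3, 6, 4, 0 → best response Medium.
Mutual best responses: (Low, Low); (Medium, Embargo); (Embargo, Medium).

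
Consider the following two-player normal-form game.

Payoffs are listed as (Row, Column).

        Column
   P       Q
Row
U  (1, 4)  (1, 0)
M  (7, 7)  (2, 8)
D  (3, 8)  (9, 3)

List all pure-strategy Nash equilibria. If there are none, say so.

There is no pure-strategy Nash equilibrium.

Check each profile: it is a Nash equilibrium iff no player can strictly gain by switching unilaterally.
(U, P): Row can switch to M (1 → 7). Not NE.
(U, Q): Row can switch to M (1 → 2). Not NE.
(M, P): Column can switch to Q (7 → 8). Not NE.
(M, Q): Row can switch to D (2 → 9). Not NE.
(D, P): Row can switch to M (3 → 7). Not NE.
(D, Q): Column can switch to P (3 → 8). Not NE.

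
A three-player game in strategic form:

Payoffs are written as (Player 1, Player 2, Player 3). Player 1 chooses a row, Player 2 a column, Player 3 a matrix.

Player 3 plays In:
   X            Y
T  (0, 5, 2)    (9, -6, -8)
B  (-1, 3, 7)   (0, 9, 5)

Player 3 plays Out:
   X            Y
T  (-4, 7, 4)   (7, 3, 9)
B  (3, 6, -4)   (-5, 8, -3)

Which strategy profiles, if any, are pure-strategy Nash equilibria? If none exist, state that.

Mark each player's best response to every combination of opponents' strategies; a profile where every player is best-responding is a pure Nash equilibrium.
Player 1 against (X, In): payoffs 0, -1 → best response T.
Player 1 against (X, Out): payoffs -4, 3 → best response B.
Player 1 against (Y, In): payoffs 9, 0 → best response T.
Player 1 against (Y, Out): payoffs 7, -5 → best response T.
Player 2 against (T, In): payoffs 5, -6 → best response X.
Player 2 against (T, Out): payoffs 7, 3 → best response X.
Player 2 against (B, In): payoffs 3, 9 → best response Y.
Player 2 against (B, Out): payoffs 6, 8 → best response Y.
Player 3 against (T, X): payoffs 2, 4 → best response Out.
Player 3 against (T, Y): payoffs -8, 9 → best response Out.
Player 3 against (B, X): payoffs 7, -4 → best response In.
Player 3 against (B, Y): payoffs 5, -3 → best response In.
No profile is a mutual best response for all players.

No pure-strategy Nash equilibrium.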